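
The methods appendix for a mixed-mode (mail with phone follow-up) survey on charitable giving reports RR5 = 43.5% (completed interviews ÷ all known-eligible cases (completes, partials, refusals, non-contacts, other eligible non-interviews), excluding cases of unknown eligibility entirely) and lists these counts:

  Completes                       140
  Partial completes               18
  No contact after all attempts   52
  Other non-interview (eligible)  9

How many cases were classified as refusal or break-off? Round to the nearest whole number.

103

RR5 = 140 / D = 0.435
D = 140 / 0.435 = 321.8
Other denominator terms total 219
refusal or break-off = 321.8 − 219 ≈ 103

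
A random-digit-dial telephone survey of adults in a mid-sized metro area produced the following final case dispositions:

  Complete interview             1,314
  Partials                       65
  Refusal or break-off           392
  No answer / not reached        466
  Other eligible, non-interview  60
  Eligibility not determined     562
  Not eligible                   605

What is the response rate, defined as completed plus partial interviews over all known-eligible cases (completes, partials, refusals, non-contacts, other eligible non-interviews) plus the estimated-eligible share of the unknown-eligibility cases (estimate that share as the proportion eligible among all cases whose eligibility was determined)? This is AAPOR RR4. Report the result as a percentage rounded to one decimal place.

Top = 1314 + 65 = 1379
Determined eligible = 1314 + 65 + 392 + 466 + 60 = 2297
e = 2297 / (2297 + 605) = 2297 / 2902 = 0.7915
Estimated eligible among unknowns = 0.7915 × 562 = 444.82
Denom = 2297 + 444.82 = 2741.82
RR4 = 1379 / 2741.82 = 0.5030

50.3%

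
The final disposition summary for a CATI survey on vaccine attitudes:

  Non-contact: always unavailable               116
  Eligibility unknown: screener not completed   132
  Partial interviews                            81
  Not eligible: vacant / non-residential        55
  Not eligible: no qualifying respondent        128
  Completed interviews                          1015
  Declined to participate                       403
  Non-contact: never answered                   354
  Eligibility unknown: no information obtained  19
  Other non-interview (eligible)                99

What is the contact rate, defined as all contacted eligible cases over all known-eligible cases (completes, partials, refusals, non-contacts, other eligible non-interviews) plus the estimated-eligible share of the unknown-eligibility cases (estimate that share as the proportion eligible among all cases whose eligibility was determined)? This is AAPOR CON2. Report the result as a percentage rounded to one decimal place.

72.4%

No answer / not reached = 354 + 116 = 470
Undetermined eligibility = 132 + 19 = 151
Out of scope = 128 + 55 = 183
Top = 1015 + 81 + 403 + 99 = 1598
Determined eligible = 1015 + 81 + 403 + 470 + 99 = 2068
e = 2068 / (2068 + 183) = 2068 / 2251 = 0.9187
e × U = 0.9187 × 151 = 138.72
Denom = 2068 + 138.72 = 2206.72
CON2 = 1598 / 2206.72 = 0.7242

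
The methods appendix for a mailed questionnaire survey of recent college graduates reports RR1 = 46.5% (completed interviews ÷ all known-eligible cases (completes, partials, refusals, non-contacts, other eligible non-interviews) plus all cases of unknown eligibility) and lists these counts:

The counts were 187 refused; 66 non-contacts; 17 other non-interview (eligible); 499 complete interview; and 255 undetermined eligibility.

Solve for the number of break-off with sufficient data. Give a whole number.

49

RR1 = 499 / D = 0.465
D = 499 / 0.465 = 1073.1
Other denominator terms total 1024
break-off with sufficient data = 1073.1 − 1024 ≈ 49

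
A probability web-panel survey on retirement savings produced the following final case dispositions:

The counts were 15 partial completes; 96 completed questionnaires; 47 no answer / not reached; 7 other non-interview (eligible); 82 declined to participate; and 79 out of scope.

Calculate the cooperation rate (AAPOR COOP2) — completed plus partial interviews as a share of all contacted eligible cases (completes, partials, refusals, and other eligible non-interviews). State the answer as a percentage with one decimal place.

Numerator = 96 + 15 = 111
Base = 96 + 15 + 82 + 7 = 200
COOP2 = 111 / 200 = 0.5550

55.5%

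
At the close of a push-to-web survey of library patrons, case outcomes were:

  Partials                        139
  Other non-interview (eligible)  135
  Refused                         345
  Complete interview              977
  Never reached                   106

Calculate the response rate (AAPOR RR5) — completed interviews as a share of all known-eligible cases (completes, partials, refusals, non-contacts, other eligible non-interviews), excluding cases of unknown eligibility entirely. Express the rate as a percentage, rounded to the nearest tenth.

57.4%

Numerator: 977
Denom: 977 + 139 + 345 + 106 + 135 = 1702
RR5 = 977 / 1702 = 0.5740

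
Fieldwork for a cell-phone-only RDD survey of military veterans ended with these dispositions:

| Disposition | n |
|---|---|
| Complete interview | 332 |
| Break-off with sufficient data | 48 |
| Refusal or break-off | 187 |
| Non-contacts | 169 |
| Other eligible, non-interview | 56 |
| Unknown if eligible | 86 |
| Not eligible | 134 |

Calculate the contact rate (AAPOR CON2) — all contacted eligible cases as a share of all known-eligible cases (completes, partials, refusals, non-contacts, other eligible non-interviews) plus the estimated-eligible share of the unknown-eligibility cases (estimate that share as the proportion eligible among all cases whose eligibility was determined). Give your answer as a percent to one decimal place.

Top: 332 + 48 + 187 + 56 = 623
Eligible (known): 332 + 48 + 187 + 169 + 56 = 792
e = 792 / (792 + 134) = 792 / 926 = 0.8553
e × U: 0.8553 × 86 = 73.56
Base: 792 + 73.56 = 865.56
CON2 = 623 / 865.56 = 0.7198

72.0%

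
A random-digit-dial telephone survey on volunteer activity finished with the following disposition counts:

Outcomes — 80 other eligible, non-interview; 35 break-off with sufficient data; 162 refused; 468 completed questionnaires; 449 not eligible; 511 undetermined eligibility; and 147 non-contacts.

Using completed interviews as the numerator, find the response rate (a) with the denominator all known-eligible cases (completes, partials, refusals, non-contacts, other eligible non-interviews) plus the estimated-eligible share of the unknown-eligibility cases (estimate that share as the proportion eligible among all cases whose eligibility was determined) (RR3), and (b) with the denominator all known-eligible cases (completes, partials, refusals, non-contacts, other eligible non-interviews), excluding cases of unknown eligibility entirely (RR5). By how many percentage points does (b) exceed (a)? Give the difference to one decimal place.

14.5

Num = 468
Known eligible = 468 + 35 + 162 + 147 + 80 = 892
e = 892 / (892 + 449) = 892 / 1341 = 0.6652
Eligible share of unknowns = 0.6652 × 511 = 339.92
Base = 892 + 339.92 = 1231.92
RR3 = 468 / 1231.92 = 0.3799
Base = 468 + 35 + 162 + 147 + 80 = 892
RR5 = 468 / 892 = 0.5247
Difference = 52.47 − 37.99 = 14.48 percentage points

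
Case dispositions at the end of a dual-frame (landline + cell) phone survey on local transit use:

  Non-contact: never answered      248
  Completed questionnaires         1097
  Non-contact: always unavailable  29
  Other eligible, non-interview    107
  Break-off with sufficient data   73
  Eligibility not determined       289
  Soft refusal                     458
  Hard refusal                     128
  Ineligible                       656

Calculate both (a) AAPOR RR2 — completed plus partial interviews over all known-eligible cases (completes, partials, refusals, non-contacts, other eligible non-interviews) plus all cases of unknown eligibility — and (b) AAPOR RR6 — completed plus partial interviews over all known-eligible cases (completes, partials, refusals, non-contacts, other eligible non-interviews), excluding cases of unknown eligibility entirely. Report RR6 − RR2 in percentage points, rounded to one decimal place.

6.5

Refusals = 128 + 458 = 586
No answer / not reached = 248 + 29 = 277
Numerator: 1097 + 73 = 1170
Denominator: 1097 + 73 + 586 + 277 + 107 + 289 = 2429
RR2 = 1170 / 2429 = 0.4817
Denominator: 1097 + 73 + 586 + 277 + 107 = 2140
RR6 = 1170 / 2140 = 0.5467
Difference = 54.67 − 48.17 = 6.50 percentage points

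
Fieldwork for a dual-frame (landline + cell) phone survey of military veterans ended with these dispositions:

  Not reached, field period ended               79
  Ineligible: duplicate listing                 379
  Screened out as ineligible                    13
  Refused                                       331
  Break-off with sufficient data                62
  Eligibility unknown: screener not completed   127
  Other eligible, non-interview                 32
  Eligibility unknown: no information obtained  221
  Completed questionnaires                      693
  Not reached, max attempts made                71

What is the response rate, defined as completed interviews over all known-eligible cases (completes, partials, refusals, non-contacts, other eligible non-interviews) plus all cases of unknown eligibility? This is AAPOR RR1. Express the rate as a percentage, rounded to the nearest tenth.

42.9%

No contact after all attempts = 79 + 71 = 150
Unknown if eligible = 127 + 221 = 348
Screened out, ineligible = 13 + 379 = 392
Num = 693
Denom = 693 + 62 + 331 + 150 + 32 + 348 = 1616
RR1 = 693 / 1616 = 0.4288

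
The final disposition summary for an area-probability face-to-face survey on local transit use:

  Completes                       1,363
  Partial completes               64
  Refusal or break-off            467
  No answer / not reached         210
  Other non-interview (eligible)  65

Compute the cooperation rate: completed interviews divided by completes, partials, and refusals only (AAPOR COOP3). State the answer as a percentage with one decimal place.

Num: 1363
Base: 1363 + 64 + 467 = 1894
COOP3 = 1363 / 1894 = 0.7196

72.0%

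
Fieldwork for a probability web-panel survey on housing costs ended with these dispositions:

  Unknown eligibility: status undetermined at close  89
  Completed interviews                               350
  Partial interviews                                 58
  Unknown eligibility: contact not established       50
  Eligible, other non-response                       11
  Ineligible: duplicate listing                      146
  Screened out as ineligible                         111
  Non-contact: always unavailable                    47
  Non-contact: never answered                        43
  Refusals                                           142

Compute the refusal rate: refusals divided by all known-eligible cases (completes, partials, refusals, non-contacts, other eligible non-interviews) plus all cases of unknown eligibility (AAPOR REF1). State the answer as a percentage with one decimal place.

18.0%

No answer / not reached = 43 + 47 = 90
Undetermined eligibility = 50 + 89 = 139
Not eligible = 111 + 146 = 257
Numerator → 142
Denominator → 350 + 58 + 142 + 90 + 11 + 139 = 790
REF1 = 142 / 790 = 0.1797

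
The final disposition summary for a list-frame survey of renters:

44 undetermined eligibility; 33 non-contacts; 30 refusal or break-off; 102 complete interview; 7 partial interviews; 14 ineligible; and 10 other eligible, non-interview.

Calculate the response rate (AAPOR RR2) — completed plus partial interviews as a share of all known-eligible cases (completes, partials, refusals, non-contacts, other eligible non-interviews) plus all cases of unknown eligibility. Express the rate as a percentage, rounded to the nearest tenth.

48.2%

Numerator = 102 + 7 = 109
Base = 102 + 7 + 30 + 33 + 10 + 44 = 226
RR2 = 109 / 226 = 0.4823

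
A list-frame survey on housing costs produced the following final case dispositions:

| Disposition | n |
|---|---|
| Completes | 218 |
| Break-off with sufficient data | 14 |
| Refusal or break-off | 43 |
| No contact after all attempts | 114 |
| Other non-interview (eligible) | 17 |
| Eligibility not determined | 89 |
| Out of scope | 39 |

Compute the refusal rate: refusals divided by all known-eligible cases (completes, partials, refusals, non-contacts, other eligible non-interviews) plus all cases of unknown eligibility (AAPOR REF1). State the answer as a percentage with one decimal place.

Top = 43
Denominator = 218 + 14 + 43 + 114 + 17 + 89 = 495
REF1 = 43 / 495 = 0.0869

8.7%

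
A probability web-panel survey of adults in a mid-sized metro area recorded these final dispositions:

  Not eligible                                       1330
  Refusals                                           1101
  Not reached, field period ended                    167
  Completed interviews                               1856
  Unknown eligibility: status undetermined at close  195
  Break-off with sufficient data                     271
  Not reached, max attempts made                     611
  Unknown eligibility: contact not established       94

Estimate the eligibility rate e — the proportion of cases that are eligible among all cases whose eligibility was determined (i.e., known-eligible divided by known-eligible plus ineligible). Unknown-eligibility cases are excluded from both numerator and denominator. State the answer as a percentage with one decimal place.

Non-contacts = 167 + 611 = 778
Undetermined eligibility = 94 + 195 = 289
Determined eligible → 1856 + 271 + 1101 + 778 = 4006
e = 4006 / (4006 + 1330) = 4006 / 5336 = 0.7507

75.1%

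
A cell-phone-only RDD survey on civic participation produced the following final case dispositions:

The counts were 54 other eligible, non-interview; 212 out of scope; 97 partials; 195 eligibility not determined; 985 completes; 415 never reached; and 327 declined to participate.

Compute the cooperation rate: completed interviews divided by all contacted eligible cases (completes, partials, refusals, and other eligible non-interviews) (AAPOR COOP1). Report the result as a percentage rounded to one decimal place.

Num → 985
Denominator → 985 + 97 + 327 + 54 = 1463
COOP1 = 985 / 1463 = 0.6733

67.3%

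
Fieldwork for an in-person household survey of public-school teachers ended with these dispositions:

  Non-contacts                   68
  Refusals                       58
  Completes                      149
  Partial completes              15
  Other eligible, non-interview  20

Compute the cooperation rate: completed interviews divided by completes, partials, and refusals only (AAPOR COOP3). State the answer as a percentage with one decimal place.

Numerator → 149
Denominator → 149 + 15 + 58 = 222
COOP3 = 149 / 222 = 0.6712

67.1%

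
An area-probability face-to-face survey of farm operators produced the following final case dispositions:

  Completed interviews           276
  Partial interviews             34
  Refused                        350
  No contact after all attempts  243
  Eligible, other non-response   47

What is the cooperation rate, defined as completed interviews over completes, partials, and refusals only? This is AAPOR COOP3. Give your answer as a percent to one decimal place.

41.8%

Num: 276
Denom: 276 + 34 + 350 = 660
COOP3 = 276 / 660 = 0.4182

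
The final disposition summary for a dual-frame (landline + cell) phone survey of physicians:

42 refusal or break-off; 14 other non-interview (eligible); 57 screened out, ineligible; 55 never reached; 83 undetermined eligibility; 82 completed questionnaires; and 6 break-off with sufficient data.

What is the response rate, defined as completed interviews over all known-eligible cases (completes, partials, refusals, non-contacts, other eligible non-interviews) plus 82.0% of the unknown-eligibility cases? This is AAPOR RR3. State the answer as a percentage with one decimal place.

Num: 82
Eligible (known): 82 + 6 + 42 + 55 + 14 = 199
e × U: 0.8200 × 83 = 68.06
Denom: 199 + 68.06 = 267.06
RR3 = 82 / 267.06 = 0.3070

30.7%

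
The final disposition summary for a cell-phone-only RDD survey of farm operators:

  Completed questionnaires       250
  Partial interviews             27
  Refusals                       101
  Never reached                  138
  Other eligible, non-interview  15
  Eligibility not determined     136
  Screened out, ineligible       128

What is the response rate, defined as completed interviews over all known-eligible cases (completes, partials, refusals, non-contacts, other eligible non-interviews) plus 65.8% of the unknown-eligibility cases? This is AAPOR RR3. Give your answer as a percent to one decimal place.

40.3%

Top → 250
Known eligible → 250 + 27 + 101 + 138 + 15 = 531
Eligible share of unknowns → 0.6580 × 136 = 89.49
Base → 531 + 89.49 = 620.49
RR3 = 250 / 620.49 = 0.4029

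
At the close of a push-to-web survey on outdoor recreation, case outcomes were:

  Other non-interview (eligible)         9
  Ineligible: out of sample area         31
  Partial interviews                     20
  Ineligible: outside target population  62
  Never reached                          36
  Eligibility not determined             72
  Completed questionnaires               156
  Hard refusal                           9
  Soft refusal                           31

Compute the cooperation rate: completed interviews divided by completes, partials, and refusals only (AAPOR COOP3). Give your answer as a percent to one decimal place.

Refused = 9 + 31 = 40
Screened out, ineligible = 62 + 31 = 93
Top: 156
Denominator: 156 + 20 + 40 = 216
COOP3 = 156 / 216 = 0.7222

72.2%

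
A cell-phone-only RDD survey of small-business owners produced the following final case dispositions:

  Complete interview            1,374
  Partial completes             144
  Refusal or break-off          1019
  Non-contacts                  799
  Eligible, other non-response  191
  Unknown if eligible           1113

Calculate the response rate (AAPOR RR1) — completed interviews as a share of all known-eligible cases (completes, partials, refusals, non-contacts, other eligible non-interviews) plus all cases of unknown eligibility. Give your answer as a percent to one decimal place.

29.6%

Num = 1374
Denom = 1374 + 144 + 1019 + 799 + 191 + 1113 = 4640
RR1 = 1374 / 4640 = 0.2961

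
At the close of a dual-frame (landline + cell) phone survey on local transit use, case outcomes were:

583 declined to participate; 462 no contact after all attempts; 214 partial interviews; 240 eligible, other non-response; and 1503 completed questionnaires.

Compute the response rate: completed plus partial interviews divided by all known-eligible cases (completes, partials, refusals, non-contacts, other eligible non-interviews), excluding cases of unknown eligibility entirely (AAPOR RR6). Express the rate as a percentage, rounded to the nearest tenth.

57.2%

Num = 1503 + 214 = 1717
Denom = 1503 + 214 + 583 + 462 + 240 = 3002
RR6 = 1717 / 3002 = 0.5720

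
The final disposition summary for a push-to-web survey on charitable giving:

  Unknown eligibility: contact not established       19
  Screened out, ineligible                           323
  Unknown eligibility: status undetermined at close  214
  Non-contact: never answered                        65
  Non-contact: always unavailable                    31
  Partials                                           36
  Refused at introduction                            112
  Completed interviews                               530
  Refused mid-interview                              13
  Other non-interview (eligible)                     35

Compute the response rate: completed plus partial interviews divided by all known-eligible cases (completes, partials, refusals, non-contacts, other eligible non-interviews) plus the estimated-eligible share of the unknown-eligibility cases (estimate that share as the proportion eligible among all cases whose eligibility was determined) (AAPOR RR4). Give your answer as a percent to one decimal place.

Refusals = 112 + 13 = 125
No contact after all attempts = 65 + 31 = 96
Undetermined eligibility = 19 + 214 = 233
Top → 530 + 36 = 566
Determined eligible → 530 + 36 + 125 + 96 + 35 = 822
e = 822 / (822 + 323) = 822 / 1145 = 0.7179
e × U → 0.7179 × 233 = 167.27
Denom → 822 + 167.27 = 989.27
RR4 = 566 / 989.27 = 0.5721

57.2%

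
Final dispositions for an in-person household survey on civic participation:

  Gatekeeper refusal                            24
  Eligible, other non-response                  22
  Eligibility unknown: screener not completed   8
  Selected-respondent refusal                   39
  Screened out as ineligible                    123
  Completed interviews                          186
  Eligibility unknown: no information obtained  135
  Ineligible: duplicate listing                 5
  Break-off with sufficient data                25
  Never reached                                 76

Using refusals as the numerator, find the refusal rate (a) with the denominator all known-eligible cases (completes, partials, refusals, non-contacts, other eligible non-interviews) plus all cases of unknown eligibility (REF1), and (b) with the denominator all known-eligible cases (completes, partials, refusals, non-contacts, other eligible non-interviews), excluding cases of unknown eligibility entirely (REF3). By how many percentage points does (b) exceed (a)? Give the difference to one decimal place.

4.7

Refused = 24 + 39 = 63
Eligibility not determined = 8 + 135 = 143
Out of scope = 123 + 5 = 128
Top → 63
Denominator → 186 + 25 + 63 + 76 + 22 + 143 = 515
REF1 = 63 / 515 = 0.1223
Denominator → 186 + 25 + 63 + 76 + 22 = 372
REF3 = 63 / 372 = 0.1694
Difference = 16.94 − 12.23 = 4.71 percentage points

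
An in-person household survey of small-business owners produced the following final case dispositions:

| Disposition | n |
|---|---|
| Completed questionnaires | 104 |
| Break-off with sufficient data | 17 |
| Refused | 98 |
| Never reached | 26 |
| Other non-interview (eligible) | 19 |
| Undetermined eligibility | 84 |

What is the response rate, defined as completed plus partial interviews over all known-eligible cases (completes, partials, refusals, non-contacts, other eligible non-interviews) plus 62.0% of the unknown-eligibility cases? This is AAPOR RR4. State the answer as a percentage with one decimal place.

Numerator → 104 + 17 = 121
Known eligible → 104 + 17 + 98 + 26 + 19 = 264
Estimated eligible among unknowns → 0.6200 × 84 = 52.08
Denom → 264 + 52.08 = 316.08
RR4 = 121 / 316.08 = 0.3828

38.3%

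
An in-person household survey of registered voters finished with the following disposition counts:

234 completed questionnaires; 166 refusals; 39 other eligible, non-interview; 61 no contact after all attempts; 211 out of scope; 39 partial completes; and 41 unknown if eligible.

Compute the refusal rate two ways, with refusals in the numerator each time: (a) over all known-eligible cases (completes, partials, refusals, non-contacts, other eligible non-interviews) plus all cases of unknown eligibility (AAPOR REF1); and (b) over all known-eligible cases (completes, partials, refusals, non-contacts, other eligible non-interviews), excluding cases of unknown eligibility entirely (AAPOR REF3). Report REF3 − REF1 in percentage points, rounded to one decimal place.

2.2

Numerator → 166
Denominator → 234 + 39 + 166 + 61 + 39 + 41 = 580
REF1 = 166 / 580 = 0.2862
Denominator → 234 + 39 + 166 + 61 + 39 = 539
REF3 = 166 / 539 = 0.3080
Difference = 30.80 − 28.62 = 2.18 percentage points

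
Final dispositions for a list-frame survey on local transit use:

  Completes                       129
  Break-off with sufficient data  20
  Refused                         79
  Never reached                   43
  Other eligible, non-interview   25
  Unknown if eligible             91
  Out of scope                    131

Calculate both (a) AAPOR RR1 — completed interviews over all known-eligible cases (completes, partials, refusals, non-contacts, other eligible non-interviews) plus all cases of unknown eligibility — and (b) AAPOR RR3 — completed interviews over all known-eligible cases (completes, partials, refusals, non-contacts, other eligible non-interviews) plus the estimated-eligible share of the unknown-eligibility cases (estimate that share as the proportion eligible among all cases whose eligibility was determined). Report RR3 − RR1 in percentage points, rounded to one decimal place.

2.6

Num = 129
Base = 129 + 20 + 79 + 43 + 25 + 91 = 387
RR1 = 129 / 387 = 0.3333
Determined eligible = 129 + 20 + 79 + 43 + 25 = 296
e = 296 / (296 + 131) = 296 / 427 = 0.6932
e × U = 0.6932 × 91 = 63.08
Base = 296 + 63.08 = 359.08
RR3 = 129 / 359.08 = 0.3593
Difference = 35.93 − 33.33 = 2.60 percentage points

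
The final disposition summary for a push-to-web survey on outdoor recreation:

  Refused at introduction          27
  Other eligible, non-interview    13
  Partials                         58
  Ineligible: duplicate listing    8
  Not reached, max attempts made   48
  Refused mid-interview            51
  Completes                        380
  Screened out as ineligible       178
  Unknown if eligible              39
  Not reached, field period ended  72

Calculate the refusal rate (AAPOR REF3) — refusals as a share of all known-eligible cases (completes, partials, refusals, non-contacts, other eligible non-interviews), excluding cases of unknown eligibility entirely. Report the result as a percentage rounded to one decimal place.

12.0%

Refusal or break-off = 27 + 51 = 78
Never reached = 72 + 48 = 120
Out of scope = 178 + 8 = 186
Top = 78
Base = 380 + 58 + 78 + 120 + 13 = 649
REF3 = 78 / 649 = 0.1202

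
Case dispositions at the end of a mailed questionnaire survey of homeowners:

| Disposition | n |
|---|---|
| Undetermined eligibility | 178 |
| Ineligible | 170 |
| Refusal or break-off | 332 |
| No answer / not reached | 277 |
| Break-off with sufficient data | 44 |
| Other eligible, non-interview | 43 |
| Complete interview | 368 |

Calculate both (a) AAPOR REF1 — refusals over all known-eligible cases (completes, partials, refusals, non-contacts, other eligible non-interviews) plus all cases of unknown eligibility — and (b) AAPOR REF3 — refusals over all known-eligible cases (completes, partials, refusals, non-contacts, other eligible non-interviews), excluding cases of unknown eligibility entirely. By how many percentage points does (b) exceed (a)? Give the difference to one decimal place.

Num → 332
Denom → 368 + 44 + 332 + 277 + 43 + 178 = 1242
REF1 = 332 / 1242 = 0.2673
Denom → 368 + 44 + 332 + 277 + 43 = 1064
REF3 = 332 / 1064 = 0.3120
Difference = 31.20 − 26.73 = 4.47 percentage points

4.5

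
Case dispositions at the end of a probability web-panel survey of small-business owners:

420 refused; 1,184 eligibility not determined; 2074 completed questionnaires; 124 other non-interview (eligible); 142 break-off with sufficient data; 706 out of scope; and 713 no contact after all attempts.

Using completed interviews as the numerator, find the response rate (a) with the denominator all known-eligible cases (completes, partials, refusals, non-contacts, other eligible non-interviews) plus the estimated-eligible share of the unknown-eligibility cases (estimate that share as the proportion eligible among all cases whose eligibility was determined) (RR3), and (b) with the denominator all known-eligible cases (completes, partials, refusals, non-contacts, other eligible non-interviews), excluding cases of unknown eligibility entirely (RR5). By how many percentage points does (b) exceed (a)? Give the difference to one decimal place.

13.2

Numerator → 2074
Known eligible → 2074 + 142 + 420 + 713 + 124 = 3473
e = 3473 / (3473 + 706) = 3473 / 4179 = 0.8311
e × U → 0.8311 × 1184 = 984.02
Denom → 3473 + 984.02 = 4457.02
RR3 = 2074 / 4457.02 = 0.4653
Denom → 2074 + 142 + 420 + 713 + 124 = 3473
RR5 = 2074 / 3473 = 0.5972
Difference = 59.72 − 46.53 = 13.19 percentage points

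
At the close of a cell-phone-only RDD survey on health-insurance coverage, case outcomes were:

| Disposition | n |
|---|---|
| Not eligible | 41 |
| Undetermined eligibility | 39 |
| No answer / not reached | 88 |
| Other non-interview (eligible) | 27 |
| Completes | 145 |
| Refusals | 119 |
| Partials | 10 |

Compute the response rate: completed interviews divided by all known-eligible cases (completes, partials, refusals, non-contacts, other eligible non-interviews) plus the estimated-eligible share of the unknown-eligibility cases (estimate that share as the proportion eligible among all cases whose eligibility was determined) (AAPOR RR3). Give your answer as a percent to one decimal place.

Numerator = 145
Eligible (known) = 145 + 10 + 119 + 88 + 27 = 389
e = 389 / (389 + 41) = 389 / 430 = 0.9047
Estimated eligible among unknowns = 0.9047 × 39 = 35.28
Denom = 389 + 35.28 = 424.28
RR3 = 145 / 424.28 = 0.3418

34.2%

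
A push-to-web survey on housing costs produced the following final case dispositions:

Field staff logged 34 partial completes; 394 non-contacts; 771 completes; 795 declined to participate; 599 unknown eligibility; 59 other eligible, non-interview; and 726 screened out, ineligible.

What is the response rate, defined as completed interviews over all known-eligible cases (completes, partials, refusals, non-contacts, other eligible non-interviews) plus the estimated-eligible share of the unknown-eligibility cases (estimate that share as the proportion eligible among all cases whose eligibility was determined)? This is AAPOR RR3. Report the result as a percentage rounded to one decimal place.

30.9%

Top: 771
Eligible (known): 771 + 34 + 795 + 394 + 59 = 2053
e = 2053 / (2053 + 726) = 2053 / 2779 = 0.7388
e × U: 0.7388 × 599 = 442.54
Base: 2053 + 442.54 = 2495.54
RR3 = 771 / 2495.54 = 0.3090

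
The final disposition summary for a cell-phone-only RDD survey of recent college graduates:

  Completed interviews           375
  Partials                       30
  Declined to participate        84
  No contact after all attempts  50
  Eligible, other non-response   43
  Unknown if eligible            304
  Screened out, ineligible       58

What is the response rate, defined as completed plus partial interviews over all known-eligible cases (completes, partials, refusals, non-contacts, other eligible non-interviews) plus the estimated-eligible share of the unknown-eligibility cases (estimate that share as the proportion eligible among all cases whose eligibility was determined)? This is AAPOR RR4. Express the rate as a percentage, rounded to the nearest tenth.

47.2%

Numerator = 375 + 30 = 405
Known eligible = 375 + 30 + 84 + 50 + 43 = 582
e = 582 / (582 + 58) = 582 / 640 = 0.9094
Estimated eligible among unknowns = 0.9094 × 304 = 276.46
Denominator = 582 + 276.46 = 858.46
RR4 = 405 / 858.46 = 0.4718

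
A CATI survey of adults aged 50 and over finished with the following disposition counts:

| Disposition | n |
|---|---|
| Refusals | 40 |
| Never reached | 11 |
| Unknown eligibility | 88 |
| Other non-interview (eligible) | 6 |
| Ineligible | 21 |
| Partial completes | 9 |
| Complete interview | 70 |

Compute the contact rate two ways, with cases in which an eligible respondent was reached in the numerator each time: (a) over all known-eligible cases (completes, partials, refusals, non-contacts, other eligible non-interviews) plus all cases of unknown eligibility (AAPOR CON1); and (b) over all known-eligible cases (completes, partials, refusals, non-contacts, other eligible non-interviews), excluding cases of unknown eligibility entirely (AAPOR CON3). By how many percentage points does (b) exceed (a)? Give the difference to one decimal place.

Num → 70 + 9 + 40 + 6 = 125
Denom → 70 + 9 + 40 + 11 + 6 + 88 = 224
CON1 = 125 / 224 = 0.5580
Denom → 70 + 9 + 40 + 11 + 6 = 136
CON3 = 125 / 136 = 0.9191
Difference = 91.91 − 55.80 = 36.11 percentage points

36.1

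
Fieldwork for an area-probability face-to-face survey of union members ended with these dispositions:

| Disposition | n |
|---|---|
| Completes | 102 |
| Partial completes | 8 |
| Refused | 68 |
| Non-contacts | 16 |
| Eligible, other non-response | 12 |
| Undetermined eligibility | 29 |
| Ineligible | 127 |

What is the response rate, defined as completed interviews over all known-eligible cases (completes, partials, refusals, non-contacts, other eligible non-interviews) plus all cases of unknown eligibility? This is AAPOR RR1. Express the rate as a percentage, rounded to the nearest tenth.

43.4%

Num: 102
Base: 102 + 8 + 68 + 16 + 12 + 29 = 235
RR1 = 102 / 235 = 0.4340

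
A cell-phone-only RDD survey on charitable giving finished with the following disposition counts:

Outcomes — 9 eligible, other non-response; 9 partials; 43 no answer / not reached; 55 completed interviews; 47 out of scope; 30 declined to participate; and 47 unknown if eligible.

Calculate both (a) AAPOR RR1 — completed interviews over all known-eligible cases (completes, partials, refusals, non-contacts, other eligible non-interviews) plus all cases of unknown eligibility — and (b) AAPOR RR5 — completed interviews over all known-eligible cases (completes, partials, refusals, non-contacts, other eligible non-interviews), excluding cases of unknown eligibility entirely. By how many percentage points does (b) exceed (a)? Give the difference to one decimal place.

9.2

Num: 55
Denom: 55 + 9 + 30 + 43 + 9 + 47 = 193
RR1 = 55 / 193 = 0.2850
Denom: 55 + 9 + 30 + 43 + 9 = 146
RR5 = 55 / 146 = 0.3767
Difference = 37.67 − 28.50 = 9.17 percentage points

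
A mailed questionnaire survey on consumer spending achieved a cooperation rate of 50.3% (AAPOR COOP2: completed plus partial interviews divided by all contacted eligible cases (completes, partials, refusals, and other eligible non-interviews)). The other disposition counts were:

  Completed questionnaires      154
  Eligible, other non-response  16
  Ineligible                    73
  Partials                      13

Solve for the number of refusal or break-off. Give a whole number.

149

Numerator = 154 + 13 = 167
COOP2 = 167 / D = 0.503
D = 167 / 0.503 = 332.0
Remaining denominator categories sum to 183
refusal or break-off = 332.0 − 183 ≈ 149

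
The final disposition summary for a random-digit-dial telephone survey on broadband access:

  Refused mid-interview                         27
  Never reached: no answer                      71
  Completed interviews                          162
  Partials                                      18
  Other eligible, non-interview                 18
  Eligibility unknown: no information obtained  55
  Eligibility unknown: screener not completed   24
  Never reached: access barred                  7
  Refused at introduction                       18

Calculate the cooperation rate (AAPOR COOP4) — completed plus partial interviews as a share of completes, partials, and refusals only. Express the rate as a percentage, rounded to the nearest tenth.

80.0%

Refused = 18 + 27 = 45
Never reached = 71 + 7 = 78
Undetermined eligibility = 24 + 55 = 79
Numerator → 162 + 18 = 180
Base → 162 + 18 + 45 = 225
COOP4 = 180 / 225 = 0.8000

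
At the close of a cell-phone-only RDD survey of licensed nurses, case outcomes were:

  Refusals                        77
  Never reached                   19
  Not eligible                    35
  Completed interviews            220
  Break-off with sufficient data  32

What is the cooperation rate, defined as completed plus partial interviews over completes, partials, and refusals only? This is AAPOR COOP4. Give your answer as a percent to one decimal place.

Top → 220 + 32 = 252
Base → 220 + 32 + 77 = 329
COOP4 = 252 / 329 = 0.7660

76.6%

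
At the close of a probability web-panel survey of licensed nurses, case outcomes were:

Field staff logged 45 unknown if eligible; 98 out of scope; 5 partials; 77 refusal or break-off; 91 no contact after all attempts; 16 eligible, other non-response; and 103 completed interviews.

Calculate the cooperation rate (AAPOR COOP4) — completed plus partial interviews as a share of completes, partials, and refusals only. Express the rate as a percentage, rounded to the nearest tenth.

58.4%

Numerator = 103 + 5 = 108
Denom = 103 + 5 + 77 = 185
COOP4 = 108 / 185 = 0.5838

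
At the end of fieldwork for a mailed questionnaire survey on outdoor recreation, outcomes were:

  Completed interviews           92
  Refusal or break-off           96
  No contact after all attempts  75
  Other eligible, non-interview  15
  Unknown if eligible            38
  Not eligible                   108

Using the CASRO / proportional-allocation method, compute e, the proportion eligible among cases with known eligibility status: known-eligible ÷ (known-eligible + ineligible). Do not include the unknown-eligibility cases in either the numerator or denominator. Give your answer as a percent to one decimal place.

Known eligible: 92 + 96 + 75 + 15 = 278
e = 278 / (278 + 108) = 278 / 386 = 0.7202

72.0%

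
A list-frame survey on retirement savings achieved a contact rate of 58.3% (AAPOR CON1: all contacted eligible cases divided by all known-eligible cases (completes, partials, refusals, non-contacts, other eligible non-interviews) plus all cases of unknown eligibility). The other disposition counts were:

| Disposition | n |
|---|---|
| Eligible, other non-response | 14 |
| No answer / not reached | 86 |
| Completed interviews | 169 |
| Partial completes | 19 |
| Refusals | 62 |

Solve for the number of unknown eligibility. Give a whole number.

Top = 169 + 19 + 62 + 14 = 264
CON1 = 264 / D = 0.583
D = 264 / 0.583 = 452.8
Remaining denominator categories sum to 350
unknown eligibility = 452.8 − 350 ≈ 103

103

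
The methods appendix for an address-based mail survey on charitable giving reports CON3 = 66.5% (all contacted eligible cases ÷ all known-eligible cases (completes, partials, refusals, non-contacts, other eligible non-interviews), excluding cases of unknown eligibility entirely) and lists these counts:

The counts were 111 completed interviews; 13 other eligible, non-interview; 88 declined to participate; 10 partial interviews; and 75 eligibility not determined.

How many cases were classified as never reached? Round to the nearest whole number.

112

Num: 111 + 10 + 88 + 13 = 222
CON3 = 222 / D = 0.665
D = 222 / 0.665 = 333.8
Remaining denominator categories sum to 222
never reached = 333.8 − 222 ≈ 112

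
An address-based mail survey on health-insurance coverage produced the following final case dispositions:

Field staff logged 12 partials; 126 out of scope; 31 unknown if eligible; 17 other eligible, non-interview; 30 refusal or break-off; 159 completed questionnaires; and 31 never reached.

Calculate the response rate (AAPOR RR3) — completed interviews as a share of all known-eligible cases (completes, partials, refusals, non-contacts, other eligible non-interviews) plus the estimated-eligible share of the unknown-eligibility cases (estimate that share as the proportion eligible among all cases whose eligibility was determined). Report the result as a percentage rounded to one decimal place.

Num: 159
Known eligible: 159 + 12 + 30 + 31 + 17 = 249
e = 249 / (249 + 126) = 249 / 375 = 0.6640
e × U: 0.6640 × 31 = 20.58
Base: 249 + 20.58 = 269.58
RR3 = 159 / 269.58 = 0.5898

59.0%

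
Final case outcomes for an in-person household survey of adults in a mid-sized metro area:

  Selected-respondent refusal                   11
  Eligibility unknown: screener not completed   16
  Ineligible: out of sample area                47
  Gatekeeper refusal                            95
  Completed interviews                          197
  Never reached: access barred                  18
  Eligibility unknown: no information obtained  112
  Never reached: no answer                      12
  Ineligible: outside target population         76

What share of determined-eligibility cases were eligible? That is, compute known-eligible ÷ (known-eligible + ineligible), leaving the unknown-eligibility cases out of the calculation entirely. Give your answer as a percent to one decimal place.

Refusal or break-off = 95 + 11 = 106
Never reached = 12 + 18 = 30
Unknown eligibility = 16 + 112 = 128
Not eligible = 76 + 47 = 123
Determined eligible: 197 + 106 + 30 = 333
e = 333 / (333 + 123) = 333 / 456 = 0.7303

73.0%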